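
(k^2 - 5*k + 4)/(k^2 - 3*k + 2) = (k - 4)/(k - 2)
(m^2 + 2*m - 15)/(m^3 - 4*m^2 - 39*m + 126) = (m + 5)/(m^2 - m - 42)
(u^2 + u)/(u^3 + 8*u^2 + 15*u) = (u + 1)/(u^2 + 8*u + 15)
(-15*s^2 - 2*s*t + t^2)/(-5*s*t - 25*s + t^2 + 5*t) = (3*s + t)/(t + 5)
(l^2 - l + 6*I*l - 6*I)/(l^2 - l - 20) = (-l^2 + l - 6*I*l + 6*I)/(-l^2 + l + 20)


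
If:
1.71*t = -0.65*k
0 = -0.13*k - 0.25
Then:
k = -1.92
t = 0.73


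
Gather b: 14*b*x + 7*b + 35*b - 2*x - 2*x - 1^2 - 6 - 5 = b*(14*x + 42) - 4*x - 12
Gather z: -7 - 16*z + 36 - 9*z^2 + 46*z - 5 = -9*z^2 + 30*z + 24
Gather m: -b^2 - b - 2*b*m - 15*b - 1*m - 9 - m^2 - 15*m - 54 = -b^2 - 16*b - m^2 + m*(-2*b - 16) - 63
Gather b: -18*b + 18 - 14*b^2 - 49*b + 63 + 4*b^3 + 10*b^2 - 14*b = 4*b^3 - 4*b^2 - 81*b + 81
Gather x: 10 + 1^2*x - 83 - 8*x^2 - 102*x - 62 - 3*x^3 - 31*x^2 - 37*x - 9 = -3*x^3 - 39*x^2 - 138*x - 144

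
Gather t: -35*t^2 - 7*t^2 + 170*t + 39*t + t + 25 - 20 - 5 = -42*t^2 + 210*t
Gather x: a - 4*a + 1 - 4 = -3*a - 3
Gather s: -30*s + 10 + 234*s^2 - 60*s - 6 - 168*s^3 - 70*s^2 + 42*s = -168*s^3 + 164*s^2 - 48*s + 4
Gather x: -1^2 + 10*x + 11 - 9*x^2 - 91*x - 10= -9*x^2 - 81*x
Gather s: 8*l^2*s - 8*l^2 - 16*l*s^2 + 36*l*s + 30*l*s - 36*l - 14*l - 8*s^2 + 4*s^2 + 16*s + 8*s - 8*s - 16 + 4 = -8*l^2 - 50*l + s^2*(-16*l - 4) + s*(8*l^2 + 66*l + 16) - 12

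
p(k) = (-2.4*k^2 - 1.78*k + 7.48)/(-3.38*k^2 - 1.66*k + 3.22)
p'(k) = (-4.8*k - 1.78)/(-3.38*k^2 - 1.66*k + 3.22) + (6.76*k + 1.66)*(-2.4*k^2 - 1.78*k + 7.48)/(-3.38*k^2 - 1.66*k + 3.22)^2 = (-2.0324*k^2 + 35.1088*k + 6.6852)/(11.4244*k^4 + 11.2216*k^3 - 19.0116*k^2 - 10.6904*k + 10.3684)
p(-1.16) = 10.57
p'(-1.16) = -103.02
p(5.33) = 0.69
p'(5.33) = 0.01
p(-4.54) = 0.58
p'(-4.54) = -0.06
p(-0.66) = 2.68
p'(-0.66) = -2.15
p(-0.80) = 3.09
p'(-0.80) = -3.99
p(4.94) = 0.68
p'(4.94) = 0.02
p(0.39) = 3.12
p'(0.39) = 4.74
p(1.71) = 0.27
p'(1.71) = 0.67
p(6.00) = 0.70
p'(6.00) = 0.01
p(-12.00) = 0.68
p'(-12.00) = -0.00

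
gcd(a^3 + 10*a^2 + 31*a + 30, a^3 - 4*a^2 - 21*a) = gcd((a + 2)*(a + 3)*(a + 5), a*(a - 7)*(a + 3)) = a + 3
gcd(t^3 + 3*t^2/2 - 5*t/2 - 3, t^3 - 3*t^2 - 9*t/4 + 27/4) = t - 3/2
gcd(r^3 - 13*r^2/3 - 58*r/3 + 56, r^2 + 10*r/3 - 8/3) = r + 4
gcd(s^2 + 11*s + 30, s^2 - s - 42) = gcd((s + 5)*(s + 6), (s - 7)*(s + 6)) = s + 6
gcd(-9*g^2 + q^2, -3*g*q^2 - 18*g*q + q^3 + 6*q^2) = -3*g + q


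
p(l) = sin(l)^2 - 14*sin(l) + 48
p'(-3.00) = 14.14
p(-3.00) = 50.00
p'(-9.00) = 13.51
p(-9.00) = 53.94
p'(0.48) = -11.60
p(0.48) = 41.75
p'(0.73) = -9.44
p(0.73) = 39.11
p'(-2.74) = 13.61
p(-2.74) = 53.63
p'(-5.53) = -9.22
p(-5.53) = 38.89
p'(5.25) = -8.05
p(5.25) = 60.76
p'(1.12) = -5.32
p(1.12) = 36.21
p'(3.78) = 12.20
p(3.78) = 56.70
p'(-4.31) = 4.76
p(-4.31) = 35.96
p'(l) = 2*sin(l)*cos(l) - 14*cos(l)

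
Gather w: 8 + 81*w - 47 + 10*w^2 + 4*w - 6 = 10*w^2 + 85*w - 45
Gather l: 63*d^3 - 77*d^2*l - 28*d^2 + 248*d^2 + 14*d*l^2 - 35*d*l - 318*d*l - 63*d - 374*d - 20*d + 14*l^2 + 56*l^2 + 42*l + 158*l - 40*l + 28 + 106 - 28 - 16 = 63*d^3 + 220*d^2 - 457*d + l^2*(14*d + 70) + l*(-77*d^2 - 353*d + 160) + 90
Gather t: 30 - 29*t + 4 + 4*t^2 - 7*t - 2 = 4*t^2 - 36*t + 32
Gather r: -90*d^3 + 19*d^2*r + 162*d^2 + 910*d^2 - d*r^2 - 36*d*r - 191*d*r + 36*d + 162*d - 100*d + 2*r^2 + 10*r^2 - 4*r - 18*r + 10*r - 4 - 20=-90*d^3 + 1072*d^2 + 98*d + r^2*(12 - d) + r*(19*d^2 - 227*d - 12) - 24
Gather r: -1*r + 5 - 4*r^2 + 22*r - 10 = -4*r^2 + 21*r - 5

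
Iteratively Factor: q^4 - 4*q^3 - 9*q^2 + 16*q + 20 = (q - 2)*(q^3 - 2*q^2 - 13*q - 10) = (q - 5)*(q - 2)*(q^2 + 3*q + 2) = (q - 5)*(q - 2)*(q + 1)*(q + 2)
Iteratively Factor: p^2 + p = (p)*(p + 1)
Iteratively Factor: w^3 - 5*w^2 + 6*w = (w - 2)*(w^2 - 3*w) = (w - 3)*(w - 2)*(w)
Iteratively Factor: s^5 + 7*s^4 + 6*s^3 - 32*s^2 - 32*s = (s + 1)*(s^4 + 6*s^3 - 32*s) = (s - 2)*(s + 1)*(s^3 + 8*s^2 + 16*s) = (s - 2)*(s + 1)*(s + 4)*(s^2 + 4*s) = s*(s - 2)*(s + 1)*(s + 4)*(s + 4)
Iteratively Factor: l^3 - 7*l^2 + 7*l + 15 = (l - 5)*(l^2 - 2*l - 3) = (l - 5)*(l - 3)*(l + 1)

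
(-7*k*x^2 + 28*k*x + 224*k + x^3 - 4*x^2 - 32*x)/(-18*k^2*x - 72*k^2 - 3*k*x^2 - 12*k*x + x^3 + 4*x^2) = (-7*k*x + 56*k + x^2 - 8*x)/(-18*k^2 - 3*k*x + x^2)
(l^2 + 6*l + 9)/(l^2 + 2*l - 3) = (l + 3)/(l - 1)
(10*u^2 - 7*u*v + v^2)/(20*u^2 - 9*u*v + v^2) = (2*u - v)/(4*u - v)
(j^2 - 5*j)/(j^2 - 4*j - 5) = j/(j + 1)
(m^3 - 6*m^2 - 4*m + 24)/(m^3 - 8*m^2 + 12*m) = (m + 2)/m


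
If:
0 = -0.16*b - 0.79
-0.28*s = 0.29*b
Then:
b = -4.94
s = 5.11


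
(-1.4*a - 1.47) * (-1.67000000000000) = 2.338*a + 2.4549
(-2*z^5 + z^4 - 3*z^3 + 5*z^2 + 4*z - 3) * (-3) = 6*z^5 - 3*z^4 + 9*z^3 - 15*z^2 - 12*z + 9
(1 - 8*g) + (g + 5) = 6 - 7*g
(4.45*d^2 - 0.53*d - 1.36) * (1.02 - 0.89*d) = -3.9605*d^3 + 5.0107*d^2 + 0.6698*d - 1.3872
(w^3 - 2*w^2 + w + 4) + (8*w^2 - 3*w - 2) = w^3 + 6*w^2 - 2*w + 2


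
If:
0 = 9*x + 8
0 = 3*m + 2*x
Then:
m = 16/27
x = -8/9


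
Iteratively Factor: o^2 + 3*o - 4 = (o + 4)*(o - 1)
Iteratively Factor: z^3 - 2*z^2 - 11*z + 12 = (z - 4)*(z^2 + 2*z - 3) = (z - 4)*(z + 3)*(z - 1)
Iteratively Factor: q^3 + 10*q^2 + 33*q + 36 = (q + 3)*(q^2 + 7*q + 12) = (q + 3)^2*(q + 4)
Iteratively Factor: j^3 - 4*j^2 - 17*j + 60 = (j - 3)*(j^2 - j - 20) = (j - 3)*(j + 4)*(j - 5)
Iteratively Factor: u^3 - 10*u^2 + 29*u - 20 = (u - 4)*(u^2 - 6*u + 5) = (u - 5)*(u - 4)*(u - 1)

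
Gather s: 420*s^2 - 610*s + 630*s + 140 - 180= 420*s^2 + 20*s - 40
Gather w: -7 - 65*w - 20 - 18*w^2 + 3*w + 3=-18*w^2 - 62*w - 24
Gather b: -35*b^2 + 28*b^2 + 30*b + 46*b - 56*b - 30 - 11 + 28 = -7*b^2 + 20*b - 13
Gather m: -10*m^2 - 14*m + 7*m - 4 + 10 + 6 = -10*m^2 - 7*m + 12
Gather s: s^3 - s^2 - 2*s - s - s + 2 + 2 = s^3 - s^2 - 4*s + 4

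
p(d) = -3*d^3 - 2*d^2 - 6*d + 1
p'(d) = -9*d^2 - 4*d - 6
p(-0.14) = 1.81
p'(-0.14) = -5.62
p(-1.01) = 8.11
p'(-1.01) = -11.14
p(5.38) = -556.33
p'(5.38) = -288.02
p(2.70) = -88.83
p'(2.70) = -82.41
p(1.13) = -12.66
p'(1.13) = -22.01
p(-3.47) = 123.08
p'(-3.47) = -100.49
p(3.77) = -210.79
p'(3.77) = -149.00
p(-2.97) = 79.77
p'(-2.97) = -73.51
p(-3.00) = 82.00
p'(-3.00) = -75.00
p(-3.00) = 82.00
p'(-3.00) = -75.00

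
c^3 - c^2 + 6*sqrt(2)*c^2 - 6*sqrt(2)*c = c*(c - 1)*(c + 6*sqrt(2))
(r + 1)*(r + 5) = r^2 + 6*r + 5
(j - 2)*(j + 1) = j^2 - j - 2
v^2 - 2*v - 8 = (v - 4)*(v + 2)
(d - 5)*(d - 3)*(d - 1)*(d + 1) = d^4 - 8*d^3 + 14*d^2 + 8*d - 15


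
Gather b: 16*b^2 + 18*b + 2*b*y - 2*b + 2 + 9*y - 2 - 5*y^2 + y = 16*b^2 + b*(2*y + 16) - 5*y^2 + 10*y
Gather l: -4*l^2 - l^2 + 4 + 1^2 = 5 - 5*l^2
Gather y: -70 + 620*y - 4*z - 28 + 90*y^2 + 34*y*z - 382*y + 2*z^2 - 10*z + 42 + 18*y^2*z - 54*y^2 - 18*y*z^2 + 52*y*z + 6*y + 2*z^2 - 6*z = y^2*(18*z + 36) + y*(-18*z^2 + 86*z + 244) + 4*z^2 - 20*z - 56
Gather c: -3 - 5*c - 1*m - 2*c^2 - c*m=-2*c^2 + c*(-m - 5) - m - 3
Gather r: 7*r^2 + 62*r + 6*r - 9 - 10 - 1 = 7*r^2 + 68*r - 20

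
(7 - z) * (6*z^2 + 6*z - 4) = -6*z^3 + 36*z^2 + 46*z - 28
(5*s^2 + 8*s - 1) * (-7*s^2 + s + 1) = -35*s^4 - 51*s^3 + 20*s^2 + 7*s - 1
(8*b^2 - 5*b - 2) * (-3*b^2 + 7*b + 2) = -24*b^4 + 71*b^3 - 13*b^2 - 24*b - 4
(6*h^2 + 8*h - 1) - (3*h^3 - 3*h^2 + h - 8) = -3*h^3 + 9*h^2 + 7*h + 7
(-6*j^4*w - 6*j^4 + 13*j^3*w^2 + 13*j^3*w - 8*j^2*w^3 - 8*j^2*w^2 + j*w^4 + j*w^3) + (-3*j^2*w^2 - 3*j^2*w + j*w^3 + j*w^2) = -6*j^4*w - 6*j^4 + 13*j^3*w^2 + 13*j^3*w - 8*j^2*w^3 - 11*j^2*w^2 - 3*j^2*w + j*w^4 + 2*j*w^3 + j*w^2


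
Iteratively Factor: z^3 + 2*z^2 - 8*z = (z + 4)*(z^2 - 2*z) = (z - 2)*(z + 4)*(z)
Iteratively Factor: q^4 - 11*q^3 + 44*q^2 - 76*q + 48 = (q - 3)*(q^3 - 8*q^2 + 20*q - 16) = (q - 3)*(q - 2)*(q^2 - 6*q + 8) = (q - 4)*(q - 3)*(q - 2)*(q - 2)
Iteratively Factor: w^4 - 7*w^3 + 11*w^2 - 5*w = (w)*(w^3 - 7*w^2 + 11*w - 5) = w*(w - 1)*(w^2 - 6*w + 5) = w*(w - 1)^2*(w - 5)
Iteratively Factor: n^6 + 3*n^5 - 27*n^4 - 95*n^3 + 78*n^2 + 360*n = (n - 5)*(n^5 + 8*n^4 + 13*n^3 - 30*n^2 - 72*n) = n*(n - 5)*(n^4 + 8*n^3 + 13*n^2 - 30*n - 72) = n*(n - 5)*(n + 3)*(n^3 + 5*n^2 - 2*n - 24) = n*(n - 5)*(n + 3)*(n + 4)*(n^2 + n - 6) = n*(n - 5)*(n + 3)^2*(n + 4)*(n - 2)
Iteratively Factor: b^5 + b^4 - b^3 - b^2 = (b)*(b^4 + b^3 - b^2 - b) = b*(b + 1)*(b^3 - b) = b*(b + 1)^2*(b^2 - b) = b^2*(b + 1)^2*(b - 1)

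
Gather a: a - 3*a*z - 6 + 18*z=a*(1 - 3*z) + 18*z - 6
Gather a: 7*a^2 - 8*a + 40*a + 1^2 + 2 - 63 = 7*a^2 + 32*a - 60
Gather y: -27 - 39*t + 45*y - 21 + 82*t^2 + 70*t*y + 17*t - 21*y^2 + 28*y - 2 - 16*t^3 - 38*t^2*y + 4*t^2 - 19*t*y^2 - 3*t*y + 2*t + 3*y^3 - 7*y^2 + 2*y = -16*t^3 + 86*t^2 - 20*t + 3*y^3 + y^2*(-19*t - 28) + y*(-38*t^2 + 67*t + 75) - 50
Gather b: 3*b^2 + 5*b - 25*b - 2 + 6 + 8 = 3*b^2 - 20*b + 12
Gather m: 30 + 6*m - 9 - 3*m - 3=3*m + 18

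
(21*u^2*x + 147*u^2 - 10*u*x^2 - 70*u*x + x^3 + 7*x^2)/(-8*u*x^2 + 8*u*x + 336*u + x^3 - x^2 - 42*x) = (-21*u^2*x - 147*u^2 + 10*u*x^2 + 70*u*x - x^3 - 7*x^2)/(8*u*x^2 - 8*u*x - 336*u - x^3 + x^2 + 42*x)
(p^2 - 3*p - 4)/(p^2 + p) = (p - 4)/p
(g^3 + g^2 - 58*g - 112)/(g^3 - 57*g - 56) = (g + 2)/(g + 1)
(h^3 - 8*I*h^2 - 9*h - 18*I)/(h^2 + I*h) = h - 9*I - 18/h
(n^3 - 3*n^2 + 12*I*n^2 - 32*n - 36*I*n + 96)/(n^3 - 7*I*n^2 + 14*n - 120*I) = (n^2 + n*(-3 + 8*I) - 24*I)/(n^2 - 11*I*n - 30)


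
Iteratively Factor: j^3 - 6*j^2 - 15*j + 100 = (j - 5)*(j^2 - j - 20) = (j - 5)*(j + 4)*(j - 5)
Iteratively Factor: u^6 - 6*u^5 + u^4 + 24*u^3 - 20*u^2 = (u)*(u^5 - 6*u^4 + u^3 + 24*u^2 - 20*u) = u^2*(u^4 - 6*u^3 + u^2 + 24*u - 20) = u^2*(u + 2)*(u^3 - 8*u^2 + 17*u - 10) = u^2*(u - 2)*(u + 2)*(u^2 - 6*u + 5) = u^2*(u - 2)*(u - 1)*(u + 2)*(u - 5)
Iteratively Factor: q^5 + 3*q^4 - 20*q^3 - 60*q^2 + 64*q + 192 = (q + 3)*(q^4 - 20*q^2 + 64) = (q - 2)*(q + 3)*(q^3 + 2*q^2 - 16*q - 32) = (q - 2)*(q + 2)*(q + 3)*(q^2 - 16) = (q - 2)*(q + 2)*(q + 3)*(q + 4)*(q - 4)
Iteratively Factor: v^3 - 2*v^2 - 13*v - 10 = (v - 5)*(v^2 + 3*v + 2) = (v - 5)*(v + 1)*(v + 2)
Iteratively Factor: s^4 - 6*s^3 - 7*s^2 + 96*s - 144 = (s - 3)*(s^3 - 3*s^2 - 16*s + 48) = (s - 3)^2*(s^2 - 16) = (s - 4)*(s - 3)^2*(s + 4)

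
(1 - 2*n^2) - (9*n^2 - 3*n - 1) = -11*n^2 + 3*n + 2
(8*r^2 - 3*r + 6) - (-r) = 8*r^2 - 2*r + 6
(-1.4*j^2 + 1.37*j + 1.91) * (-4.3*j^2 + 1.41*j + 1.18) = 6.02*j^4 - 7.865*j^3 - 7.9333*j^2 + 4.3097*j + 2.2538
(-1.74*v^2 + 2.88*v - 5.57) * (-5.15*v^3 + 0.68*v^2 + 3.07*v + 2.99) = 8.961*v^5 - 16.0152*v^4 + 25.3021*v^3 - 0.148600000000001*v^2 - 8.4887*v - 16.6543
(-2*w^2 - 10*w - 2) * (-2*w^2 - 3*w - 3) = 4*w^4 + 26*w^3 + 40*w^2 + 36*w + 6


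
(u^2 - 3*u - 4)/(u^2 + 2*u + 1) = (u - 4)/(u + 1)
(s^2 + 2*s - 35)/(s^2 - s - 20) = (s + 7)/(s + 4)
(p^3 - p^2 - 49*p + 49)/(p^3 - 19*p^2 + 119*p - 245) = (p^2 + 6*p - 7)/(p^2 - 12*p + 35)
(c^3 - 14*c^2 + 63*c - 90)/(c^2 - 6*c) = c - 8 + 15/c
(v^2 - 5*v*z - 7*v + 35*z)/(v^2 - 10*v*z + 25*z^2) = (7 - v)/(-v + 5*z)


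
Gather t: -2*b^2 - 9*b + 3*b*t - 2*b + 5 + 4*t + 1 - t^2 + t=-2*b^2 - 11*b - t^2 + t*(3*b + 5) + 6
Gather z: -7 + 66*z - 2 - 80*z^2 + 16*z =-80*z^2 + 82*z - 9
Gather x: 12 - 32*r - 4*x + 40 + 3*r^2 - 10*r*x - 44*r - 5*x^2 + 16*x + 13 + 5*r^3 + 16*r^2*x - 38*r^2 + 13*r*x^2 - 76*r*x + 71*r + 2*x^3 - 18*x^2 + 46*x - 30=5*r^3 - 35*r^2 - 5*r + 2*x^3 + x^2*(13*r - 23) + x*(16*r^2 - 86*r + 58) + 35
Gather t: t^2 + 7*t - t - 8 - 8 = t^2 + 6*t - 16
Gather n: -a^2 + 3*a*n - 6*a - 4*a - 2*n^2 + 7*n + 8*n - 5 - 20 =-a^2 - 10*a - 2*n^2 + n*(3*a + 15) - 25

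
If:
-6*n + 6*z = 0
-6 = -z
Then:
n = 6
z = 6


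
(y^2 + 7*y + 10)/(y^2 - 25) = (y + 2)/(y - 5)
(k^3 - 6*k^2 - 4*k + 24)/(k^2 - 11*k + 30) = (k^2 - 4)/(k - 5)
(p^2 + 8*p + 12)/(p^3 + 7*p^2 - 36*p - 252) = (p + 2)/(p^2 + p - 42)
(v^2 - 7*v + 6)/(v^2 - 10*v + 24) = (v - 1)/(v - 4)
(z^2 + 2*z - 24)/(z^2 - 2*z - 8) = (z + 6)/(z + 2)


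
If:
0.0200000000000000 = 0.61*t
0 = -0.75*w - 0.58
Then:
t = 0.03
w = -0.77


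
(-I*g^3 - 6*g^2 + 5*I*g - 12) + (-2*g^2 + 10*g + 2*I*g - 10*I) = -I*g^3 - 8*g^2 + 10*g + 7*I*g - 12 - 10*I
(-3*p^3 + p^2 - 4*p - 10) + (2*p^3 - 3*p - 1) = -p^3 + p^2 - 7*p - 11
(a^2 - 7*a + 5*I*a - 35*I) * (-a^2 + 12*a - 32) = -a^4 + 19*a^3 - 5*I*a^3 - 116*a^2 + 95*I*a^2 + 224*a - 580*I*a + 1120*I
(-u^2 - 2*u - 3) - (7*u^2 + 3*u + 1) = -8*u^2 - 5*u - 4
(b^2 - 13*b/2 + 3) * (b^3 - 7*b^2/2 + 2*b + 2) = b^5 - 10*b^4 + 111*b^3/4 - 43*b^2/2 - 7*b + 6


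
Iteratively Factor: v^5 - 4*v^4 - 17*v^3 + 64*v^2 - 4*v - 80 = (v + 4)*(v^4 - 8*v^3 + 15*v^2 + 4*v - 20) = (v - 2)*(v + 4)*(v^3 - 6*v^2 + 3*v + 10) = (v - 2)*(v + 1)*(v + 4)*(v^2 - 7*v + 10) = (v - 5)*(v - 2)*(v + 1)*(v + 4)*(v - 2)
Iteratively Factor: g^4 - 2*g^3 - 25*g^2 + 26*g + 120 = (g + 2)*(g^3 - 4*g^2 - 17*g + 60) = (g - 5)*(g + 2)*(g^2 + g - 12) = (g - 5)*(g + 2)*(g + 4)*(g - 3)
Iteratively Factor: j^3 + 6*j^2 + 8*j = (j + 2)*(j^2 + 4*j) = (j + 2)*(j + 4)*(j)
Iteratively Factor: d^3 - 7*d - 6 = (d + 1)*(d^2 - d - 6) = (d - 3)*(d + 1)*(d + 2)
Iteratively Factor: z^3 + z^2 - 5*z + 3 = (z + 3)*(z^2 - 2*z + 1) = (z - 1)*(z + 3)*(z - 1)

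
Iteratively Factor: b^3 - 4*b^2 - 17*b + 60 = (b + 4)*(b^2 - 8*b + 15) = (b - 3)*(b + 4)*(b - 5)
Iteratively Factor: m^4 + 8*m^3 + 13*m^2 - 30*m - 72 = (m + 4)*(m^3 + 4*m^2 - 3*m - 18) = (m + 3)*(m + 4)*(m^2 + m - 6) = (m - 2)*(m + 3)*(m + 4)*(m + 3)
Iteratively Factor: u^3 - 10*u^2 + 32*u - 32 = (u - 2)*(u^2 - 8*u + 16) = (u - 4)*(u - 2)*(u - 4)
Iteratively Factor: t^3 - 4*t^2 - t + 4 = (t + 1)*(t^2 - 5*t + 4) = (t - 1)*(t + 1)*(t - 4)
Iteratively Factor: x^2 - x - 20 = (x + 4)*(x - 5)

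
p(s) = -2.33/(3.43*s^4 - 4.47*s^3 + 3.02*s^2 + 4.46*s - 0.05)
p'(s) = -2.33*(-13.72*s^3 + 13.41*s^2 - 6.04*s - 4.46)/(3.43*s^4 - 4.47*s^3 + 3.02*s^2 + 4.46*s - 0.05)^2 = (31.9676*s^3 - 31.2453*s^2 + 14.0732*s + 10.3918)/(3.43*s^4 - 4.47*s^3 + 3.02*s^2 + 4.46*s - 0.05)^2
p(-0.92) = -0.54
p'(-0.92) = -2.86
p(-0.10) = 5.05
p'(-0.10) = 40.66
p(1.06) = -0.33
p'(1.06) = 0.56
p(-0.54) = 4.00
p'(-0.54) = -33.49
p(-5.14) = -0.00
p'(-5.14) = -0.00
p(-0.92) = -0.54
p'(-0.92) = -2.86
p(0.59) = -0.74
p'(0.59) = 1.47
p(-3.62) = -0.00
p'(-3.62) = -0.00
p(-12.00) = -0.00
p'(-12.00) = -0.00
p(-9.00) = -0.00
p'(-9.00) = -0.00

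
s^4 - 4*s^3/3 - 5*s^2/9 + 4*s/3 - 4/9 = (s - 1)*(s - 2/3)^2*(s + 1)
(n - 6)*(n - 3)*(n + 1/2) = n^3 - 17*n^2/2 + 27*n/2 + 9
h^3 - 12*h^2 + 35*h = h*(h - 7)*(h - 5)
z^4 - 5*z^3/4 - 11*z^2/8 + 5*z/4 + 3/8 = (z - 3/2)*(z - 1)*(z + 1/4)*(z + 1)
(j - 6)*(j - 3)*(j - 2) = j^3 - 11*j^2 + 36*j - 36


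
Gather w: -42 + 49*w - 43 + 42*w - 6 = 91*w - 91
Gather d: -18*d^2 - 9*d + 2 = -18*d^2 - 9*d + 2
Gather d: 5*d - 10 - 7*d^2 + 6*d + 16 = -7*d^2 + 11*d + 6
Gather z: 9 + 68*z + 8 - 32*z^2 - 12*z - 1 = -32*z^2 + 56*z + 16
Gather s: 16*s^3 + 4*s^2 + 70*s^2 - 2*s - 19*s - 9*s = 16*s^3 + 74*s^2 - 30*s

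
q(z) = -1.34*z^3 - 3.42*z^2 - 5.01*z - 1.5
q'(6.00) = -190.77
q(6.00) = -444.12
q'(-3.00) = -20.67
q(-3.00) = 18.93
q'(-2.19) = -9.31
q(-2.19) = 7.14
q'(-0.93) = -2.13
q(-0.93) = 1.28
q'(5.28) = -153.20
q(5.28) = -320.54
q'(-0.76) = -2.13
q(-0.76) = 0.92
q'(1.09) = -17.24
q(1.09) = -12.76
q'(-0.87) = -2.10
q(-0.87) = 1.15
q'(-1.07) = -2.29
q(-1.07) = 1.59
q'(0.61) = -10.68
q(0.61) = -6.13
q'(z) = -4.02*z^2 - 6.84*z - 5.01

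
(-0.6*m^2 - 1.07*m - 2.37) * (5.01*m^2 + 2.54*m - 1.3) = -3.006*m^4 - 6.8847*m^3 - 13.8115*m^2 - 4.6288*m + 3.081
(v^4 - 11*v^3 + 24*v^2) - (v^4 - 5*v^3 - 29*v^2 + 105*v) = -6*v^3 + 53*v^2 - 105*v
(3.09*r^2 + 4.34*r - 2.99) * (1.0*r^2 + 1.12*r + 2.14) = 3.09*r^4 + 7.8008*r^3 + 8.4834*r^2 + 5.9388*r - 6.3986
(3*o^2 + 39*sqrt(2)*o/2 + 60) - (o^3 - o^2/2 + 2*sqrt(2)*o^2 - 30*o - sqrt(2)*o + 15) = -o^3 - 2*sqrt(2)*o^2 + 7*o^2/2 + 41*sqrt(2)*o/2 + 30*o + 45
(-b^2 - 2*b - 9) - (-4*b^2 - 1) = 3*b^2 - 2*b - 8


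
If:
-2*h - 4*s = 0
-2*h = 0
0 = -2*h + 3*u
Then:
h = 0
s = 0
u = 0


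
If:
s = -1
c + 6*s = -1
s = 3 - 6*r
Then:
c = 5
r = 2/3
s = -1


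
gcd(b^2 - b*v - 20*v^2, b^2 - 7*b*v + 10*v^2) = -b + 5*v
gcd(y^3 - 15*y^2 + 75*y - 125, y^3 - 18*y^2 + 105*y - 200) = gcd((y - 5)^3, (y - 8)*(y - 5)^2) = y^2 - 10*y + 25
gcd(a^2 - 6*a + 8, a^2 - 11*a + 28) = a - 4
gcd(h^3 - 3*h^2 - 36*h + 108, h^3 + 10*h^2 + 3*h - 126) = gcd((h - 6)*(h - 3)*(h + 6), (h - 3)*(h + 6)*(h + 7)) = h^2 + 3*h - 18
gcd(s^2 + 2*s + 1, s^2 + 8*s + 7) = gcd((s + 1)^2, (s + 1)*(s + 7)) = s + 1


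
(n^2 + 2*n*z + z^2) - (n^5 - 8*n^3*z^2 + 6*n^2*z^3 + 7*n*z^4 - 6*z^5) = -n^5 + 8*n^3*z^2 - 6*n^2*z^3 + n^2 - 7*n*z^4 + 2*n*z + 6*z^5 + z^2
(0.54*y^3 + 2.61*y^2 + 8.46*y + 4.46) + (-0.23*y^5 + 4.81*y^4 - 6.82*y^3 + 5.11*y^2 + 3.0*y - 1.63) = -0.23*y^5 + 4.81*y^4 - 6.28*y^3 + 7.72*y^2 + 11.46*y + 2.83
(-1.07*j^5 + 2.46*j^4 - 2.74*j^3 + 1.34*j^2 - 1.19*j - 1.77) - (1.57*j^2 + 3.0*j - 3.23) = -1.07*j^5 + 2.46*j^4 - 2.74*j^3 - 0.23*j^2 - 4.19*j + 1.46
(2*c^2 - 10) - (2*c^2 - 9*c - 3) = 9*c - 7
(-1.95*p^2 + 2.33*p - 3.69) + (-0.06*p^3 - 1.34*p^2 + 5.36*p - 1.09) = -0.06*p^3 - 3.29*p^2 + 7.69*p - 4.78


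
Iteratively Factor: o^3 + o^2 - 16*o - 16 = (o + 1)*(o^2 - 16) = (o + 1)*(o + 4)*(o - 4)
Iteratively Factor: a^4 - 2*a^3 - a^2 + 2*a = (a + 1)*(a^3 - 3*a^2 + 2*a) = (a - 2)*(a + 1)*(a^2 - a) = a*(a - 2)*(a + 1)*(a - 1)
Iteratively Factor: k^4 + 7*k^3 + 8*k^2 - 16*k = (k + 4)*(k^3 + 3*k^2 - 4*k) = (k + 4)^2*(k^2 - k) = (k - 1)*(k + 4)^2*(k)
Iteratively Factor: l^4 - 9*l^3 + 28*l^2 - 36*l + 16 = (l - 2)*(l^3 - 7*l^2 + 14*l - 8) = (l - 2)*(l - 1)*(l^2 - 6*l + 8) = (l - 4)*(l - 2)*(l - 1)*(l - 2)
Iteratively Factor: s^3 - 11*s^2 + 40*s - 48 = (s - 3)*(s^2 - 8*s + 16) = (s - 4)*(s - 3)*(s - 4)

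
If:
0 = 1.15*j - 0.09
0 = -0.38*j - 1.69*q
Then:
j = 0.08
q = -0.02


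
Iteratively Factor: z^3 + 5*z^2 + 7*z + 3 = (z + 3)*(z^2 + 2*z + 1) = (z + 1)*(z + 3)*(z + 1)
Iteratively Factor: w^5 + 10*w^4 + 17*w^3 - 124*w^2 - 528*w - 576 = (w + 3)*(w^4 + 7*w^3 - 4*w^2 - 112*w - 192) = (w + 3)^2*(w^3 + 4*w^2 - 16*w - 64) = (w + 3)^2*(w + 4)*(w^2 - 16) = (w - 4)*(w + 3)^2*(w + 4)*(w + 4)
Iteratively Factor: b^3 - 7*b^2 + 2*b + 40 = (b - 5)*(b^2 - 2*b - 8) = (b - 5)*(b - 4)*(b + 2)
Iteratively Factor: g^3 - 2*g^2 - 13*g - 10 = (g - 5)*(g^2 + 3*g + 2) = (g - 5)*(g + 1)*(g + 2)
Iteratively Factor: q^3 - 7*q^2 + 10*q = (q - 5)*(q^2 - 2*q) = q*(q - 5)*(q - 2)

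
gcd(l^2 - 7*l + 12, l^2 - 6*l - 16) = 1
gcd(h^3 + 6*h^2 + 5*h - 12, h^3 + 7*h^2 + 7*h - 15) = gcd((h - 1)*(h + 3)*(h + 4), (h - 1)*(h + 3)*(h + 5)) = h^2 + 2*h - 3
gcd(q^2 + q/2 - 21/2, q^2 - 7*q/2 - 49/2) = q + 7/2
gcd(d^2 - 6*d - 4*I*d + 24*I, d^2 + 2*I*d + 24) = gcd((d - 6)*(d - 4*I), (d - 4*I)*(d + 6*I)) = d - 4*I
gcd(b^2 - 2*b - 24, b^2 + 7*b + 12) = b + 4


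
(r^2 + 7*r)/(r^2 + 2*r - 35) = r/(r - 5)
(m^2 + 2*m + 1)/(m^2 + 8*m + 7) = (m + 1)/(m + 7)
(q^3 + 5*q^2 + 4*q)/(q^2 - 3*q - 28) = q*(q + 1)/(q - 7)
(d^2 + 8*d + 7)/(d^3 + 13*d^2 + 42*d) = (d + 1)/(d*(d + 6))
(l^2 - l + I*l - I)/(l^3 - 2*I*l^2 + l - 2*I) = (l - 1)/(l^2 - 3*I*l - 2)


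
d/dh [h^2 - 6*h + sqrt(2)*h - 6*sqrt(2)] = 2*h - 6 + sqrt(2)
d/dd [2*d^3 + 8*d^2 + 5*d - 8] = 6*d^2 + 16*d + 5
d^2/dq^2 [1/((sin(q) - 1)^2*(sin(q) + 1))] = (-7*sin(q) + 9*cos(q)^2 - 13)/((sin(q) - 1)*cos(q)^4)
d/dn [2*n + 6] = 2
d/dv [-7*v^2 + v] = 1 - 14*v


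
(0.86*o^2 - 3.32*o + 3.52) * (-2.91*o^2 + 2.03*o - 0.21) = -2.5026*o^4 + 11.407*o^3 - 17.1634*o^2 + 7.8428*o - 0.7392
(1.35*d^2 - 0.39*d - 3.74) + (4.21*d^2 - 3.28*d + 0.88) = 5.56*d^2 - 3.67*d - 2.86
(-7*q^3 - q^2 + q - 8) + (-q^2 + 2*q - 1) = -7*q^3 - 2*q^2 + 3*q - 9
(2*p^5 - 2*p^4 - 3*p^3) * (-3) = -6*p^5 + 6*p^4 + 9*p^3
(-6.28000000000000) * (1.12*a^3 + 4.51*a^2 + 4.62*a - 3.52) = -7.0336*a^3 - 28.3228*a^2 - 29.0136*a + 22.1056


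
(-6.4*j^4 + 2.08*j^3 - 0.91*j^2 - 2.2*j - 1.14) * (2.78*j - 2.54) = -17.792*j^5 + 22.0384*j^4 - 7.813*j^3 - 3.8046*j^2 + 2.4188*j + 2.8956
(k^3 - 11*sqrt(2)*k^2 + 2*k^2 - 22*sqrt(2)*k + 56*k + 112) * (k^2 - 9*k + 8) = k^5 - 11*sqrt(2)*k^4 - 7*k^4 + 46*k^3 + 77*sqrt(2)*k^3 - 376*k^2 + 110*sqrt(2)*k^2 - 560*k - 176*sqrt(2)*k + 896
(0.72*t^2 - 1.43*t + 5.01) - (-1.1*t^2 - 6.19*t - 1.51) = 1.82*t^2 + 4.76*t + 6.52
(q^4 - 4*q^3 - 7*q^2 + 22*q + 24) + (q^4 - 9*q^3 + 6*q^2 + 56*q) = 2*q^4 - 13*q^3 - q^2 + 78*q + 24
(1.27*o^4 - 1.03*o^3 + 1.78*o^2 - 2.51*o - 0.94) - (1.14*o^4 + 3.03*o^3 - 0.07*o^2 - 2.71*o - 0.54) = 0.13*o^4 - 4.06*o^3 + 1.85*o^2 + 0.2*o - 0.4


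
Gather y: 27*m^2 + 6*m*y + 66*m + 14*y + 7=27*m^2 + 66*m + y*(6*m + 14) + 7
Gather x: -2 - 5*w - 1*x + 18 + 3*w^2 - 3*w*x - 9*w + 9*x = 3*w^2 - 14*w + x*(8 - 3*w) + 16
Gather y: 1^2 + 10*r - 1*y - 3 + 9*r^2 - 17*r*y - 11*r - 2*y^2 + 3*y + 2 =9*r^2 - r - 2*y^2 + y*(2 - 17*r)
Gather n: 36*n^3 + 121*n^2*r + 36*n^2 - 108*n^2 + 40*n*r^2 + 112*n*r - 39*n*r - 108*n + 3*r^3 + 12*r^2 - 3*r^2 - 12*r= 36*n^3 + n^2*(121*r - 72) + n*(40*r^2 + 73*r - 108) + 3*r^3 + 9*r^2 - 12*r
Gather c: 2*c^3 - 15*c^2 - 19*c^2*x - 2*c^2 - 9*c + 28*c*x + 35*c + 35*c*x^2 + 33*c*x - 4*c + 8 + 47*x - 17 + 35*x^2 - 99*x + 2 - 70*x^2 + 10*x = 2*c^3 + c^2*(-19*x - 17) + c*(35*x^2 + 61*x + 22) - 35*x^2 - 42*x - 7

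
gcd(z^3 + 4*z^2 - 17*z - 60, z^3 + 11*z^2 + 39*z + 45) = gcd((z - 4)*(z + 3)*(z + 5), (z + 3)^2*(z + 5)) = z^2 + 8*z + 15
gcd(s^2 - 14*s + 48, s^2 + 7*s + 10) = 1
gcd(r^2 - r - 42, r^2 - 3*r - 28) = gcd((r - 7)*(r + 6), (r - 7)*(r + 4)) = r - 7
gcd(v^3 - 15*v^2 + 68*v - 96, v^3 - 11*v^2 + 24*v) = v^2 - 11*v + 24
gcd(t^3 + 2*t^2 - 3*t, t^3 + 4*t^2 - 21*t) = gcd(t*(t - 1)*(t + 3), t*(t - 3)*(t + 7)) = t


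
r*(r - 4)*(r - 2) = r^3 - 6*r^2 + 8*r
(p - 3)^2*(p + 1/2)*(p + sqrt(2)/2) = p^4 - 11*p^3/2 + sqrt(2)*p^3/2 - 11*sqrt(2)*p^2/4 + 6*p^2 + 3*sqrt(2)*p + 9*p/2 + 9*sqrt(2)/4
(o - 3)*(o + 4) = o^2 + o - 12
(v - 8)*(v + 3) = v^2 - 5*v - 24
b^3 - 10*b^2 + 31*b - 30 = (b - 5)*(b - 3)*(b - 2)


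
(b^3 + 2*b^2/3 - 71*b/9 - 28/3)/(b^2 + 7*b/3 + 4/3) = (b^2 - 2*b/3 - 7)/(b + 1)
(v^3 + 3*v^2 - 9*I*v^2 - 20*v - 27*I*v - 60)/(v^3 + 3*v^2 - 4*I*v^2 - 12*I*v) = (v - 5*I)/v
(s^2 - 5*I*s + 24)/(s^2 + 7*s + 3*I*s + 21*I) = (s - 8*I)/(s + 7)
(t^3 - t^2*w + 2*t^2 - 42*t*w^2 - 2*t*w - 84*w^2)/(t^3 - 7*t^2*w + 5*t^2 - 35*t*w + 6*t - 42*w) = (t + 6*w)/(t + 3)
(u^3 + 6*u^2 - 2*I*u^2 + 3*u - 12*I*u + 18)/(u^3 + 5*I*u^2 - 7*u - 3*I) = (u^2 + 3*u*(2 - I) - 18*I)/(u^2 + 4*I*u - 3)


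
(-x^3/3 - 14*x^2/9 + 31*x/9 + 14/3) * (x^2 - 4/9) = -x^5/3 - 14*x^4/9 + 97*x^3/27 + 434*x^2/81 - 124*x/81 - 56/27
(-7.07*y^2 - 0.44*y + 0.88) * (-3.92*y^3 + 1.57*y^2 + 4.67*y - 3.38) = 27.7144*y^5 - 9.3751*y^4 - 37.1573*y^3 + 23.2234*y^2 + 5.5968*y - 2.9744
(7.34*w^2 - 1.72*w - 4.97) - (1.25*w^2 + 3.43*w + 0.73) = 6.09*w^2 - 5.15*w - 5.7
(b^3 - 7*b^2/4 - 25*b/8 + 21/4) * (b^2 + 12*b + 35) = b^5 + 41*b^4/4 + 87*b^3/8 - 187*b^2/2 - 371*b/8 + 735/4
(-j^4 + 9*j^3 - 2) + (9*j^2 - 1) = -j^4 + 9*j^3 + 9*j^2 - 3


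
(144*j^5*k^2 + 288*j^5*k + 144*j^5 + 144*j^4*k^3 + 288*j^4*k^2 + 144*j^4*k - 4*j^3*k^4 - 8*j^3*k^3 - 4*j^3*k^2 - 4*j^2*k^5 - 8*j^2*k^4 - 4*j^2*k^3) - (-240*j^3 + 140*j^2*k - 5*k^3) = 144*j^5*k^2 + 288*j^5*k + 144*j^5 + 144*j^4*k^3 + 288*j^4*k^2 + 144*j^4*k - 4*j^3*k^4 - 8*j^3*k^3 - 4*j^3*k^2 + 240*j^3 - 4*j^2*k^5 - 8*j^2*k^4 - 4*j^2*k^3 - 140*j^2*k + 5*k^3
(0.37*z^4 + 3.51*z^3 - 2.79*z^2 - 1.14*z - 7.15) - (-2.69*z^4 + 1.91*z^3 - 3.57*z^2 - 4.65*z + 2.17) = 3.06*z^4 + 1.6*z^3 + 0.78*z^2 + 3.51*z - 9.32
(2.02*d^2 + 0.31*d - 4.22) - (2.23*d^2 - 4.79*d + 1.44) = -0.21*d^2 + 5.1*d - 5.66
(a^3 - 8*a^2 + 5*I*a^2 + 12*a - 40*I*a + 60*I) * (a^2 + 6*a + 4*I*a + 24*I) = a^5 - 2*a^4 + 9*I*a^4 - 56*a^3 - 18*I*a^3 + 112*a^2 - 324*I*a^2 + 720*a + 648*I*a - 1440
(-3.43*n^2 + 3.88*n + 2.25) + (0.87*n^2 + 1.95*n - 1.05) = -2.56*n^2 + 5.83*n + 1.2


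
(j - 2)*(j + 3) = j^2 + j - 6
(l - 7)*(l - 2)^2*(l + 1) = l^4 - 10*l^3 + 21*l^2 + 4*l - 28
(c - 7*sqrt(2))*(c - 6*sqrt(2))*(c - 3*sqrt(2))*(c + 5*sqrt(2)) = c^4 - 11*sqrt(2)*c^3 + 2*c^2 + 558*sqrt(2)*c - 2520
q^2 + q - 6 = (q - 2)*(q + 3)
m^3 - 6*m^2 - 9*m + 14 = (m - 7)*(m - 1)*(m + 2)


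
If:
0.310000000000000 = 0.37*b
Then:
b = 0.84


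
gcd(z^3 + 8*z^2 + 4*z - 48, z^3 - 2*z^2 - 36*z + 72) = z^2 + 4*z - 12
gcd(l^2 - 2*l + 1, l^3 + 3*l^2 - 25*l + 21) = l - 1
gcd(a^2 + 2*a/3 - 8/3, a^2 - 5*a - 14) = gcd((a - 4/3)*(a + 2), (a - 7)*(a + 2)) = a + 2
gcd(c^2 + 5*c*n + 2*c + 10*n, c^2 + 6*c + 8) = c + 2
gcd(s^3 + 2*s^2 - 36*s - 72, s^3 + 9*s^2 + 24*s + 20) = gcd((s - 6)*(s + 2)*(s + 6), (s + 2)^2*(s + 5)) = s + 2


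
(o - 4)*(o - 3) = o^2 - 7*o + 12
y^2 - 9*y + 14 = (y - 7)*(y - 2)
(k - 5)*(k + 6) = k^2 + k - 30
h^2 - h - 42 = (h - 7)*(h + 6)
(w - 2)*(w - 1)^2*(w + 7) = w^4 + 3*w^3 - 23*w^2 + 33*w - 14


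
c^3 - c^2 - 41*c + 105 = (c - 5)*(c - 3)*(c + 7)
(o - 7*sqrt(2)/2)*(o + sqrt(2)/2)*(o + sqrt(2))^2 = o^4 - sqrt(2)*o^3 - 27*o^2/2 - 13*sqrt(2)*o - 7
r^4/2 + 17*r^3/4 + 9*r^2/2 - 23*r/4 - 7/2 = (r/2 + 1)*(r - 1)*(r + 1/2)*(r + 7)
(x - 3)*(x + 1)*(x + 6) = x^3 + 4*x^2 - 15*x - 18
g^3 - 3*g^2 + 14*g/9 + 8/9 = (g - 2)*(g - 4/3)*(g + 1/3)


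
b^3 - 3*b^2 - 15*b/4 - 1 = (b - 4)*(b + 1/2)^2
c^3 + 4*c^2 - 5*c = c*(c - 1)*(c + 5)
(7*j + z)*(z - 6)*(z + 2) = 7*j*z^2 - 28*j*z - 84*j + z^3 - 4*z^2 - 12*z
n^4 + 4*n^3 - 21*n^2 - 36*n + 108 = (n - 3)*(n - 2)*(n + 3)*(n + 6)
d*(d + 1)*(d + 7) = d^3 + 8*d^2 + 7*d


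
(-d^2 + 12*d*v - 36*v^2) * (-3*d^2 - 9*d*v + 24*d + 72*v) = 3*d^4 - 27*d^3*v - 24*d^3 + 216*d^2*v + 324*d*v^3 - 2592*v^3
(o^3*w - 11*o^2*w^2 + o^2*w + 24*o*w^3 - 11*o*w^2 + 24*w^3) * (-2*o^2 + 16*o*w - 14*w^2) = -2*o^5*w + 38*o^4*w^2 - 2*o^4*w - 238*o^3*w^3 + 38*o^3*w^2 + 538*o^2*w^4 - 238*o^2*w^3 - 336*o*w^5 + 538*o*w^4 - 336*w^5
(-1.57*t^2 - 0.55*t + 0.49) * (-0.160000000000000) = 0.2512*t^2 + 0.088*t - 0.0784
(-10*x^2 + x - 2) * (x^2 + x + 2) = -10*x^4 - 9*x^3 - 21*x^2 - 4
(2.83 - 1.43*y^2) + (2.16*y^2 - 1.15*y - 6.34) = 0.73*y^2 - 1.15*y - 3.51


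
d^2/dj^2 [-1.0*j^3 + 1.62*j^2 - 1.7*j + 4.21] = 3.24 - 6.0*j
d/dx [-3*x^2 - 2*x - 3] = -6*x - 2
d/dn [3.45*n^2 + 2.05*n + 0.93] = 6.9*n + 2.05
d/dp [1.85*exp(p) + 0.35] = 1.85*exp(p)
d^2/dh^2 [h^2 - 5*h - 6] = 2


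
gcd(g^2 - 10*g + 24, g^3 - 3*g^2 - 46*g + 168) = g^2 - 10*g + 24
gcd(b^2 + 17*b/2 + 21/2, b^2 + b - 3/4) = b + 3/2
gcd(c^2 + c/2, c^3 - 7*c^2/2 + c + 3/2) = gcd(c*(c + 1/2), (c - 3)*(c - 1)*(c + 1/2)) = c + 1/2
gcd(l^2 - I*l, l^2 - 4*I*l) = l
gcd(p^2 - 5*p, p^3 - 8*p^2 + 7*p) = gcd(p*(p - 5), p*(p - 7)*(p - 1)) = p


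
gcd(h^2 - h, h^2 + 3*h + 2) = 1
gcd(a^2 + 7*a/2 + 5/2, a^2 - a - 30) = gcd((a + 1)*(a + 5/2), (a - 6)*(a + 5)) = 1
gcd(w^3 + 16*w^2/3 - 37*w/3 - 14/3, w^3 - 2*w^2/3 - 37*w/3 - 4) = w + 1/3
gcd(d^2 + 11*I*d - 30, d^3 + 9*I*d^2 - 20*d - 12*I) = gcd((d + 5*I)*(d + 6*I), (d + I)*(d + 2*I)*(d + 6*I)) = d + 6*I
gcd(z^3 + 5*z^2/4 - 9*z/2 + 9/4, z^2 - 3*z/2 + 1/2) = z - 1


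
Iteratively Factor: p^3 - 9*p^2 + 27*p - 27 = (p - 3)*(p^2 - 6*p + 9) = (p - 3)^2*(p - 3)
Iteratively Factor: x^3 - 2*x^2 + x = (x - 1)*(x^2 - x) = x*(x - 1)*(x - 1)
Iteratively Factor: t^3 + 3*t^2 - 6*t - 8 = (t - 2)*(t^2 + 5*t + 4) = (t - 2)*(t + 4)*(t + 1)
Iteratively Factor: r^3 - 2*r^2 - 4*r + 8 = (r - 2)*(r^2 - 4) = (r - 2)^2*(r + 2)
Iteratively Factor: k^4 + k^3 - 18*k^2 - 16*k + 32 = (k + 4)*(k^3 - 3*k^2 - 6*k + 8) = (k + 2)*(k + 4)*(k^2 - 5*k + 4) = (k - 4)*(k + 2)*(k + 4)*(k - 1)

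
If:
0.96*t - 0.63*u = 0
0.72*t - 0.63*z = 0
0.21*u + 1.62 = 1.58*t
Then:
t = 1.29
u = 1.96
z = 1.47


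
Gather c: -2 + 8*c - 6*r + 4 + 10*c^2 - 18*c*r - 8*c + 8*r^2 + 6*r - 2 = 10*c^2 - 18*c*r + 8*r^2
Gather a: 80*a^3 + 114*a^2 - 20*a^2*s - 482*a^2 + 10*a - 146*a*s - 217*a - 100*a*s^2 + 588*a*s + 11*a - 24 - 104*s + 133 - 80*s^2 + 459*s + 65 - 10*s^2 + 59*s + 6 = 80*a^3 + a^2*(-20*s - 368) + a*(-100*s^2 + 442*s - 196) - 90*s^2 + 414*s + 180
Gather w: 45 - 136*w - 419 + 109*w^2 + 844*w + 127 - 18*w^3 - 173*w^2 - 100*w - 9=-18*w^3 - 64*w^2 + 608*w - 256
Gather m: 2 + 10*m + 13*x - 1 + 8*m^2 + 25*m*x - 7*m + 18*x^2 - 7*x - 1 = 8*m^2 + m*(25*x + 3) + 18*x^2 + 6*x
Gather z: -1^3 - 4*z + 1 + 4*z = 0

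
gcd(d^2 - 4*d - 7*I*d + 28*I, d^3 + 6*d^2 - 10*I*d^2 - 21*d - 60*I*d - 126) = d - 7*I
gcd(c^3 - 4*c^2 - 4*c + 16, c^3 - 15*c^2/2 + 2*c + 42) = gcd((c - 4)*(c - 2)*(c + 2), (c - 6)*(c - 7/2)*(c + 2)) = c + 2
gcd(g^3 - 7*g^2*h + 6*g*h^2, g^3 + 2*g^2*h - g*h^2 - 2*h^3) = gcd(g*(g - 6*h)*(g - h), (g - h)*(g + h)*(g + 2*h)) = g - h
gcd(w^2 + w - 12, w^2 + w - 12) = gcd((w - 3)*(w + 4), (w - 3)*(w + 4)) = w^2 + w - 12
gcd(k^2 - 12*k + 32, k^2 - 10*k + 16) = k - 8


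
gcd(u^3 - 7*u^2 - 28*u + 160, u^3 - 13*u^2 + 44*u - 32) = u^2 - 12*u + 32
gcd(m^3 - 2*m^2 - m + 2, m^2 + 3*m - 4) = m - 1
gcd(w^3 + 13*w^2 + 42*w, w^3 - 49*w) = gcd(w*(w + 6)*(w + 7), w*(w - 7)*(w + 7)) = w^2 + 7*w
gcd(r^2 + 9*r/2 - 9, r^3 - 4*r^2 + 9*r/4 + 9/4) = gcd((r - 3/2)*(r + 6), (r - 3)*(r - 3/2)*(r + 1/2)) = r - 3/2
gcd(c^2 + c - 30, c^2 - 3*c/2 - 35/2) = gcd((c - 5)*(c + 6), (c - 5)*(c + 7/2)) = c - 5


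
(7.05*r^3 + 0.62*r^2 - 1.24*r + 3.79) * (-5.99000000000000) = -42.2295*r^3 - 3.7138*r^2 + 7.4276*r - 22.7021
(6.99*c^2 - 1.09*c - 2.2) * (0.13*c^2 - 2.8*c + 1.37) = 0.9087*c^4 - 19.7137*c^3 + 12.3423*c^2 + 4.6667*c - 3.014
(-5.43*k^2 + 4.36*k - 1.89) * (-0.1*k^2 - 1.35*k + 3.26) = 0.543*k^4 + 6.8945*k^3 - 23.3988*k^2 + 16.7651*k - 6.1614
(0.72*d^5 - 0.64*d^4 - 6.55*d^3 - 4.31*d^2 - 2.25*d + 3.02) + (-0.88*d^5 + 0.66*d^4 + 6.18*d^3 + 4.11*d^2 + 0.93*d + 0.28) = -0.16*d^5 + 0.02*d^4 - 0.37*d^3 - 0.199999999999999*d^2 - 1.32*d + 3.3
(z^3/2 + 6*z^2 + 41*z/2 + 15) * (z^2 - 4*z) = z^5/2 + 4*z^4 - 7*z^3/2 - 67*z^2 - 60*z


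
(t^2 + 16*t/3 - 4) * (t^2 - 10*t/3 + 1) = t^4 + 2*t^3 - 187*t^2/9 + 56*t/3 - 4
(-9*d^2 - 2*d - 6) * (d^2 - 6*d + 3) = -9*d^4 + 52*d^3 - 21*d^2 + 30*d - 18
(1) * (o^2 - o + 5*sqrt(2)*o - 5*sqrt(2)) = o^2 - o + 5*sqrt(2)*o - 5*sqrt(2)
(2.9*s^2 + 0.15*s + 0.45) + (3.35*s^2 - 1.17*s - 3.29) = 6.25*s^2 - 1.02*s - 2.84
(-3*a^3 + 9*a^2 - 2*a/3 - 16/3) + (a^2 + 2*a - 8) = -3*a^3 + 10*a^2 + 4*a/3 - 40/3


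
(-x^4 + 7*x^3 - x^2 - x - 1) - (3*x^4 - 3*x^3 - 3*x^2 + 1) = -4*x^4 + 10*x^3 + 2*x^2 - x - 2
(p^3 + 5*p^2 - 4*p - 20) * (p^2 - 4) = p^5 + 5*p^4 - 8*p^3 - 40*p^2 + 16*p + 80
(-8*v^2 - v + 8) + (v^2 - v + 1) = -7*v^2 - 2*v + 9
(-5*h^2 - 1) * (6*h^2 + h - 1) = -30*h^4 - 5*h^3 - h^2 - h + 1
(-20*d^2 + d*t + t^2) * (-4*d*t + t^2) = 80*d^3*t - 24*d^2*t^2 - 3*d*t^3 + t^4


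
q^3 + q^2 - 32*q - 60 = (q - 6)*(q + 2)*(q + 5)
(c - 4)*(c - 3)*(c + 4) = c^3 - 3*c^2 - 16*c + 48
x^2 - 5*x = x*(x - 5)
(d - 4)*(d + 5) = d^2 + d - 20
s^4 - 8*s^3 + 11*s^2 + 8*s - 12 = (s - 6)*(s - 2)*(s - 1)*(s + 1)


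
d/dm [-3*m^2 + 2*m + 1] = 2 - 6*m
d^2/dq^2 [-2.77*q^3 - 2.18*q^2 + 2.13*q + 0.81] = -16.62*q - 4.36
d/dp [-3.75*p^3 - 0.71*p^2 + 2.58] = p*(-11.25*p - 1.42)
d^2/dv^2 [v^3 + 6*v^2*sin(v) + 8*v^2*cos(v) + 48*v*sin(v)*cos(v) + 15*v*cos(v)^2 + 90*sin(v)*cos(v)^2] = -6*v^2*sin(v) - 8*v^2*cos(v) - 32*v*sin(v) - 96*v*sin(2*v) + 24*v*cos(v) - 30*v*cos(2*v) + 6*v - 21*sin(v)/2 - 30*sin(2*v) - 405*sin(3*v)/2 + 16*cos(v) + 96*cos(2*v)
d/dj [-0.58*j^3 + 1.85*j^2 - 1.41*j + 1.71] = -1.74*j^2 + 3.7*j - 1.41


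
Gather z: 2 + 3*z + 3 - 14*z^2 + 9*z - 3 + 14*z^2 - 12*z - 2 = 0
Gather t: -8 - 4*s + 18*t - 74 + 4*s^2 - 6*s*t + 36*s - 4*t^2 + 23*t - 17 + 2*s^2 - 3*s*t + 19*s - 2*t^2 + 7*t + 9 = 6*s^2 + 51*s - 6*t^2 + t*(48 - 9*s) - 90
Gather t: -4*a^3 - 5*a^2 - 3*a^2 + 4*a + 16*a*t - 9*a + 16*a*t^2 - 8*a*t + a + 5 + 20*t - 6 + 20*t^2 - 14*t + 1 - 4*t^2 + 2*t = -4*a^3 - 8*a^2 - 4*a + t^2*(16*a + 16) + t*(8*a + 8)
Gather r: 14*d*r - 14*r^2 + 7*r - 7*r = 14*d*r - 14*r^2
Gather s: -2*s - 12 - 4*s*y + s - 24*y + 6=s*(-4*y - 1) - 24*y - 6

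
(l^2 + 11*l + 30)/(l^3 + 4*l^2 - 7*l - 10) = (l + 6)/(l^2 - l - 2)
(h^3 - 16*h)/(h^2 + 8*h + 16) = h*(h - 4)/(h + 4)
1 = 1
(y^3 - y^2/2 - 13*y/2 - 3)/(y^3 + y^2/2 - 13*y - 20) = (2*y^2 - 5*y - 3)/(2*y^2 - 3*y - 20)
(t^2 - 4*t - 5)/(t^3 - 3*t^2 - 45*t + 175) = (t + 1)/(t^2 + 2*t - 35)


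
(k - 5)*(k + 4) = k^2 - k - 20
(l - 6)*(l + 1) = l^2 - 5*l - 6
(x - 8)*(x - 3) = x^2 - 11*x + 24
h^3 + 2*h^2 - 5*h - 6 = (h - 2)*(h + 1)*(h + 3)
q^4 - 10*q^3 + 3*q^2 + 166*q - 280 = (q - 7)*(q - 5)*(q - 2)*(q + 4)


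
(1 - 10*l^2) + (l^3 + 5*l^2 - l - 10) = l^3 - 5*l^2 - l - 9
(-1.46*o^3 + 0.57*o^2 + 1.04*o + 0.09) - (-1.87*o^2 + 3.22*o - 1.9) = -1.46*o^3 + 2.44*o^2 - 2.18*o + 1.99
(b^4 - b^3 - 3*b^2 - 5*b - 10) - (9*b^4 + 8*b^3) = -8*b^4 - 9*b^3 - 3*b^2 - 5*b - 10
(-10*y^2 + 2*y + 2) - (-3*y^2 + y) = -7*y^2 + y + 2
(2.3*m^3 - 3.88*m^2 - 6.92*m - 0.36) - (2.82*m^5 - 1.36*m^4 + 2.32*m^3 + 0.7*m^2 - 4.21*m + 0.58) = -2.82*m^5 + 1.36*m^4 - 0.02*m^3 - 4.58*m^2 - 2.71*m - 0.94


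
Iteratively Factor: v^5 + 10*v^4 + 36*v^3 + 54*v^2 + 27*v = (v + 1)*(v^4 + 9*v^3 + 27*v^2 + 27*v) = (v + 1)*(v + 3)*(v^3 + 6*v^2 + 9*v) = (v + 1)*(v + 3)^2*(v^2 + 3*v) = v*(v + 1)*(v + 3)^2*(v + 3)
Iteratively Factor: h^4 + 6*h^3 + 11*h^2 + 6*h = (h + 1)*(h^3 + 5*h^2 + 6*h) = (h + 1)*(h + 2)*(h^2 + 3*h) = (h + 1)*(h + 2)*(h + 3)*(h)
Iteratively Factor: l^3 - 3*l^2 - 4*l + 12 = (l - 2)*(l^2 - l - 6) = (l - 3)*(l - 2)*(l + 2)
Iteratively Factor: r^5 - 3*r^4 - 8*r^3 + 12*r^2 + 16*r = (r - 2)*(r^4 - r^3 - 10*r^2 - 8*r) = (r - 4)*(r - 2)*(r^3 + 3*r^2 + 2*r) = r*(r - 4)*(r - 2)*(r^2 + 3*r + 2) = r*(r - 4)*(r - 2)*(r + 1)*(r + 2)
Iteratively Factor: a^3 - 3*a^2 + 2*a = (a - 1)*(a^2 - 2*a) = (a - 2)*(a - 1)*(a)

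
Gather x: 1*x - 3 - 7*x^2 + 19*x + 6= -7*x^2 + 20*x + 3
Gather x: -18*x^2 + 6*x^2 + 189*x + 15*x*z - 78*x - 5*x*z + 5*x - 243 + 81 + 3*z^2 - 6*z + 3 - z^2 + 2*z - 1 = -12*x^2 + x*(10*z + 116) + 2*z^2 - 4*z - 160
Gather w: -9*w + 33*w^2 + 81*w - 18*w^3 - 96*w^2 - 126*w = -18*w^3 - 63*w^2 - 54*w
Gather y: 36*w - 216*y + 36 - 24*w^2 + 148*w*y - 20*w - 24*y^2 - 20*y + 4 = -24*w^2 + 16*w - 24*y^2 + y*(148*w - 236) + 40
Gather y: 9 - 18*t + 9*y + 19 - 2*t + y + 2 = -20*t + 10*y + 30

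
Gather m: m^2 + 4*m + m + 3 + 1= m^2 + 5*m + 4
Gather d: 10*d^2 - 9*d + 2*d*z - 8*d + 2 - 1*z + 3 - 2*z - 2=10*d^2 + d*(2*z - 17) - 3*z + 3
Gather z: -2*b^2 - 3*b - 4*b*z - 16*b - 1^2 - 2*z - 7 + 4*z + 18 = -2*b^2 - 19*b + z*(2 - 4*b) + 10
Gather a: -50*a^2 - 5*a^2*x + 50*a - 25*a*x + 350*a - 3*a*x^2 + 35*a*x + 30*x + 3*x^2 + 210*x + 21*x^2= a^2*(-5*x - 50) + a*(-3*x^2 + 10*x + 400) + 24*x^2 + 240*x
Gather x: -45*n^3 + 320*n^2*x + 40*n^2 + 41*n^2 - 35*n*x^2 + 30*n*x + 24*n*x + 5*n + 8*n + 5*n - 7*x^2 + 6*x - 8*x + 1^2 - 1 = -45*n^3 + 81*n^2 + 18*n + x^2*(-35*n - 7) + x*(320*n^2 + 54*n - 2)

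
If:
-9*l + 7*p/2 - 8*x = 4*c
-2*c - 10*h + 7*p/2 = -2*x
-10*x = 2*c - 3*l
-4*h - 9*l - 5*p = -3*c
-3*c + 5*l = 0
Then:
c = 0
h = 0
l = 0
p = 0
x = 0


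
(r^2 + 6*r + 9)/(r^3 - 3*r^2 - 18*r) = (r + 3)/(r*(r - 6))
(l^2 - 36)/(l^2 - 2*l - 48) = (l - 6)/(l - 8)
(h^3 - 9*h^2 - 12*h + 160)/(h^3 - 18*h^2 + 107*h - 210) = (h^2 - 4*h - 32)/(h^2 - 13*h + 42)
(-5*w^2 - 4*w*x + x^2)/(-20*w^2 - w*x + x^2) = (w + x)/(4*w + x)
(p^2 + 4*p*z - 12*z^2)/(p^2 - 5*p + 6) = (p^2 + 4*p*z - 12*z^2)/(p^2 - 5*p + 6)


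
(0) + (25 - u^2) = 25 - u^2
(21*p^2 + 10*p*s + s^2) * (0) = 0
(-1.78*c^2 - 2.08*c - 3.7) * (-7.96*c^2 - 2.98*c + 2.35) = 14.1688*c^4 + 21.8612*c^3 + 31.4674*c^2 + 6.138*c - 8.695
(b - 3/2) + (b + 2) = 2*b + 1/2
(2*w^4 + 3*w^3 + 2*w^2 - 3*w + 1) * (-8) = -16*w^4 - 24*w^3 - 16*w^2 + 24*w - 8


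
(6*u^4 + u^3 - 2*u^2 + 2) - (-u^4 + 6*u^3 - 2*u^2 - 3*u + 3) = 7*u^4 - 5*u^3 + 3*u - 1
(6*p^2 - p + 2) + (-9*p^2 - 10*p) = -3*p^2 - 11*p + 2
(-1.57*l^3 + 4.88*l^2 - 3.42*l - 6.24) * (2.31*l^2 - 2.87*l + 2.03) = -3.6267*l^5 + 15.7787*l^4 - 25.0929*l^3 + 5.3074*l^2 + 10.9662*l - 12.6672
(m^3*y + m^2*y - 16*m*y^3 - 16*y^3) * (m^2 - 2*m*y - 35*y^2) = m^5*y - 2*m^4*y^2 + m^4*y - 51*m^3*y^3 - 2*m^3*y^2 + 32*m^2*y^4 - 51*m^2*y^3 + 560*m*y^5 + 32*m*y^4 + 560*y^5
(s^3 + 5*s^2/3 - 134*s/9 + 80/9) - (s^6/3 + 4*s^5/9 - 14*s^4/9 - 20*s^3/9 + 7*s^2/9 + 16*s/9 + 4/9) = -s^6/3 - 4*s^5/9 + 14*s^4/9 + 29*s^3/9 + 8*s^2/9 - 50*s/3 + 76/9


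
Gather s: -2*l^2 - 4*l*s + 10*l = -2*l^2 - 4*l*s + 10*l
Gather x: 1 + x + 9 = x + 10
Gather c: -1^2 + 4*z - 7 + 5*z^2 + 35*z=5*z^2 + 39*z - 8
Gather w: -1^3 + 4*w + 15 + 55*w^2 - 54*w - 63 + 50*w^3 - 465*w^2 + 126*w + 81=50*w^3 - 410*w^2 + 76*w + 32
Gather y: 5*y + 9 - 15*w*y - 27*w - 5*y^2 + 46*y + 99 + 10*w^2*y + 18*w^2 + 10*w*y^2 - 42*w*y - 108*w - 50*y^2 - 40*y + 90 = 18*w^2 - 135*w + y^2*(10*w - 55) + y*(10*w^2 - 57*w + 11) + 198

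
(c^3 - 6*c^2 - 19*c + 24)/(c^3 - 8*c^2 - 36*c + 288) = (c^2 + 2*c - 3)/(c^2 - 36)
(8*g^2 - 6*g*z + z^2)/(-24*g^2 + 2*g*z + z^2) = (-2*g + z)/(6*g + z)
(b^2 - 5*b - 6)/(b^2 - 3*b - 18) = (b + 1)/(b + 3)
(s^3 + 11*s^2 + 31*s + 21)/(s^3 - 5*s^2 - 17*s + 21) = (s^2 + 8*s + 7)/(s^2 - 8*s + 7)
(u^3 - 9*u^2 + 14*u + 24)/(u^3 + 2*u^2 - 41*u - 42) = (u - 4)/(u + 7)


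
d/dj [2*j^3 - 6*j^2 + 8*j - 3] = 6*j^2 - 12*j + 8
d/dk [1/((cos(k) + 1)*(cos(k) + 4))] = (2*cos(k) + 5)*sin(k)/((cos(k) + 1)^2*(cos(k) + 4)^2)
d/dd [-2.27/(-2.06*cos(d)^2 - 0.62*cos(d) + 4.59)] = (9.3524*cos(d) + 1.4074)*sin(d)/(2.06*cos(d)^2 + 0.62*cos(d) - 4.59)^2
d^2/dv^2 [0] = 0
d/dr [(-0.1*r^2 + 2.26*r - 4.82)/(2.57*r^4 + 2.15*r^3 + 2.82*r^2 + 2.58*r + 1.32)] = (0.514*r^5 - 17.2096*r^4 + 39.8316*r^3 + 24.4578*r^2 + 26.9208*r + 15.4188)/(6.6049*r^8 + 11.051*r^7 + 19.1173*r^6 + 25.3872*r^5 + 25.8312*r^4 + 20.2272*r^3 + 14.1012*r^2 + 6.8112*r + 1.7424)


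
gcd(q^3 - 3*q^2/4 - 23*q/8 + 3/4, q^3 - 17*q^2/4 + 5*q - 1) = q^2 - 9*q/4 + 1/2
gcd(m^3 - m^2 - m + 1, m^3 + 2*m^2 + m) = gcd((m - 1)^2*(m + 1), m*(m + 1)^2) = m + 1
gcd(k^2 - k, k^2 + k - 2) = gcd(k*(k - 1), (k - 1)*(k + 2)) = k - 1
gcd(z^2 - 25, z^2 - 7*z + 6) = 1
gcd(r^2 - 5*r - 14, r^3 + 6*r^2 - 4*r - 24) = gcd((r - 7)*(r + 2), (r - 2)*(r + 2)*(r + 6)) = r + 2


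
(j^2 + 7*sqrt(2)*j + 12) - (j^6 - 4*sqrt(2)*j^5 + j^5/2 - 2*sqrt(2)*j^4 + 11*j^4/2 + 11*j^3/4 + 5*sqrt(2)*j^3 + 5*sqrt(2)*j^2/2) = -j^6 - j^5/2 + 4*sqrt(2)*j^5 - 11*j^4/2 + 2*sqrt(2)*j^4 - 5*sqrt(2)*j^3 - 11*j^3/4 - 5*sqrt(2)*j^2/2 + j^2 + 7*sqrt(2)*j + 12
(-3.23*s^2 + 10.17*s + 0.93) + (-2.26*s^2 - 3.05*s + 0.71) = -5.49*s^2 + 7.12*s + 1.64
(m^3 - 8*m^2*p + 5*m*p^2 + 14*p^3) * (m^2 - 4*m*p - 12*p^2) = m^5 - 12*m^4*p + 25*m^3*p^2 + 90*m^2*p^3 - 116*m*p^4 - 168*p^5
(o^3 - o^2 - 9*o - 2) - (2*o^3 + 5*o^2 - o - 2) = -o^3 - 6*o^2 - 8*o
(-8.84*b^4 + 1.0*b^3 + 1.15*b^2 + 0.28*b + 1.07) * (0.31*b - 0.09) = -2.7404*b^5 + 1.1056*b^4 + 0.2665*b^3 - 0.0167*b^2 + 0.3065*b - 0.0963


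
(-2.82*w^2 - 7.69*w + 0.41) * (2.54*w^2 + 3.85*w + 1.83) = -7.1628*w^4 - 30.3896*w^3 - 33.7257*w^2 - 12.4942*w + 0.7503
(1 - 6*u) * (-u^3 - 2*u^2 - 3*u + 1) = 6*u^4 + 11*u^3 + 16*u^2 - 9*u + 1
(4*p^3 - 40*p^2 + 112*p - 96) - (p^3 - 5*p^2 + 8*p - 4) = 3*p^3 - 35*p^2 + 104*p - 92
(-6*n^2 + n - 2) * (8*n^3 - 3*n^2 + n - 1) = -48*n^5 + 26*n^4 - 25*n^3 + 13*n^2 - 3*n + 2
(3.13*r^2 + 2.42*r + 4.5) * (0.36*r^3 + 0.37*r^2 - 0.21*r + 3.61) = 1.1268*r^5 + 2.0293*r^4 + 1.8581*r^3 + 12.4561*r^2 + 7.7912*r + 16.245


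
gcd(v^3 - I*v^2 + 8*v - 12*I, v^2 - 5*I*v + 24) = v + 3*I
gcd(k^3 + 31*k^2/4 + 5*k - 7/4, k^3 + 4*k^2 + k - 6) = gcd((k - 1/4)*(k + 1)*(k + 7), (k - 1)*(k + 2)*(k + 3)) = 1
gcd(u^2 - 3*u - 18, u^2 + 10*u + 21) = u + 3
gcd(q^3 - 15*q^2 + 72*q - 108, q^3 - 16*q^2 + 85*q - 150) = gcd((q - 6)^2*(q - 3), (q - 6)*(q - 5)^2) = q - 6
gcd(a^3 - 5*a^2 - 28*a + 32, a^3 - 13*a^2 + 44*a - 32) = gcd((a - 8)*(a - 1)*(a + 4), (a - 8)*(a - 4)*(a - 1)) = a^2 - 9*a + 8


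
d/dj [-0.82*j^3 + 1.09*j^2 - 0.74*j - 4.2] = -2.46*j^2 + 2.18*j - 0.74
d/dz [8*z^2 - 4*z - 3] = 16*z - 4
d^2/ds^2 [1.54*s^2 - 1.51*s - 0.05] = 3.08000000000000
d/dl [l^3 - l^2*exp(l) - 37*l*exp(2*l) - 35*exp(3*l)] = -l^2*exp(l) + 3*l^2 - 74*l*exp(2*l) - 2*l*exp(l) - 105*exp(3*l) - 37*exp(2*l)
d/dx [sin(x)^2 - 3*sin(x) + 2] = (2*sin(x) - 3)*cos(x)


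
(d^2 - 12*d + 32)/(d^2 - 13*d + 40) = (d - 4)/(d - 5)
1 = 1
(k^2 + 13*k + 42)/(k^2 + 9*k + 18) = (k + 7)/(k + 3)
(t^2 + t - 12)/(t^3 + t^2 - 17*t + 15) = (t + 4)/(t^2 + 4*t - 5)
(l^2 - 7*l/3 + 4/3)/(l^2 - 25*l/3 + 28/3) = (l - 1)/(l - 7)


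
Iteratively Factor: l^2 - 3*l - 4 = (l + 1)*(l - 4)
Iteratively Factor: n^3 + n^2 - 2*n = (n)*(n^2 + n - 2) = n*(n + 2)*(n - 1)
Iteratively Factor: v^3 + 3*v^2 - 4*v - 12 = (v + 2)*(v^2 + v - 6) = (v + 2)*(v + 3)*(v - 2)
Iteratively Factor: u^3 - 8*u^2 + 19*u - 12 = (u - 3)*(u^2 - 5*u + 4) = (u - 4)*(u - 3)*(u - 1)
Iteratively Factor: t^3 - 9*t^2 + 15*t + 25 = (t - 5)*(t^2 - 4*t - 5) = (t - 5)^2*(t + 1)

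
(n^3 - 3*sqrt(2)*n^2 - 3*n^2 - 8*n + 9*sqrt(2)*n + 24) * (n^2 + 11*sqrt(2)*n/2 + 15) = n^5 - 3*n^4 + 5*sqrt(2)*n^4/2 - 26*n^3 - 15*sqrt(2)*n^3/2 - 89*sqrt(2)*n^2 + 78*n^2 - 120*n + 267*sqrt(2)*n + 360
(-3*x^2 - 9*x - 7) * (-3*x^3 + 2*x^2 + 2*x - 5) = 9*x^5 + 21*x^4 - 3*x^3 - 17*x^2 + 31*x + 35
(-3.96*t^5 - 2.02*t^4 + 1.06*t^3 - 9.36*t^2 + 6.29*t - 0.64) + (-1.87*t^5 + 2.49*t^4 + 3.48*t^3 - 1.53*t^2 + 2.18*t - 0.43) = -5.83*t^5 + 0.47*t^4 + 4.54*t^3 - 10.89*t^2 + 8.47*t - 1.07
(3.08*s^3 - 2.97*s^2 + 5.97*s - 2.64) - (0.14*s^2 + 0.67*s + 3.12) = 3.08*s^3 - 3.11*s^2 + 5.3*s - 5.76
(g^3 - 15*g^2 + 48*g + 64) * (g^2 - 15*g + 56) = g^5 - 30*g^4 + 329*g^3 - 1496*g^2 + 1728*g + 3584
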